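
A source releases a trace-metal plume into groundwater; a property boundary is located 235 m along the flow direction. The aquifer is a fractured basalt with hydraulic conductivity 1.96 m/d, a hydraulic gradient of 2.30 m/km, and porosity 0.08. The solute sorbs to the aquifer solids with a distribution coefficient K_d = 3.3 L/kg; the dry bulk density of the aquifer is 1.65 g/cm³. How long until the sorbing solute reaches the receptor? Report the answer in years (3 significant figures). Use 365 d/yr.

789 years

Specific discharge q = 1.96 × 0.0023 = 0.004508 m/d
v = Ki/n = 1.96·0.0023/0.08 = 0.05635 m/d
Retardation R = 1 + ρ_b·K_d/n = 1 + 1.65×3.3/0.08 = 69.06
Contaminant velocity v_c = v/R = 0.05635/69.06 = 8.159e-4 m/d
t = L/v_c = 235/8.159e-4 = 288000 d
   = 288000/365 = 789 yr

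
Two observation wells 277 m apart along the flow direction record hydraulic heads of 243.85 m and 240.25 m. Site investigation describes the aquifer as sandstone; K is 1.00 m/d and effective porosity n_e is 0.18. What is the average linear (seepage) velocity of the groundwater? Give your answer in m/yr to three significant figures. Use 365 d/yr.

Hydraulic gradient i = (243.85 − 240.25) / 277 = 3.60 / 277 = 0.01300
Darcy flux q = K·i = 1.00 × 0.01300 = 0.01300 m/d
Average linear velocity = 0.01300 / 0.18 = 0.07220 m/d
   = 0.07220 × 365 = 26.4 m/yr

26.4 m/yr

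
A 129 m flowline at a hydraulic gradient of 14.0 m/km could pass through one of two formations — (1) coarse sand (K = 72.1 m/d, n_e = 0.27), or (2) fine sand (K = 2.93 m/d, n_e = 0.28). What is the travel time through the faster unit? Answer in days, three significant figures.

Unit 1 (coarse sand): v = 72.1×0.014/0.27 = 3.739 m/d, t = 129/3.739 = 34.51 d
Unit 2 (fine sand): v = 2.93×0.014/0.28 = 0.1465 m/d, t = 129/0.1465 = 880.5 d
Faster unit: t = 34.5 d

34.5 days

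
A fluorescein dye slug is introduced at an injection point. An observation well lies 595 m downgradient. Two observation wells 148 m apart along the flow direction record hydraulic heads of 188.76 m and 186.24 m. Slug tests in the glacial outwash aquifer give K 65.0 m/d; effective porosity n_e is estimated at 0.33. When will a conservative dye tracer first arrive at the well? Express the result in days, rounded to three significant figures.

Hydraulic gradient i = (188.76 − 186.24) / 148 = 2.52 / 148 = 0.01703
Specific discharge q = 65.0 × 0.01703 = 1.107 m/d
Seepage velocity v = q / n = 1.107 / 0.33 = 3.354 m/d
t = L / v = 595 / 3.354 = 177.4 d

177 days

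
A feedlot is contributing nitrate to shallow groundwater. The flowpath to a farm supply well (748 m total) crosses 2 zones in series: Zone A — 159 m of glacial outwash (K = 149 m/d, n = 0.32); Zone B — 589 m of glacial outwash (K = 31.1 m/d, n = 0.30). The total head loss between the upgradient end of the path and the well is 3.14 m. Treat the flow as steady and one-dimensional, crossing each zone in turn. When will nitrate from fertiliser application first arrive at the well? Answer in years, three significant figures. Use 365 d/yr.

Steady 1-D flow in series ⇒ the Darcy flux q is identical in every zone and the zone head losses add (resistances L/K in series).
Σ(L/K) = 159/149 + 589/31.1 = 1.067 + 18.94 = 20.01 d
q = ΔH / Σ(L/K) = 3.14 / 20.01 = 0.1570 m/d (same in every zone)
Zone A: v = q/n = 0.1570/0.32 = 0.4905 m/d → t_A = 159/0.4905 = 324.2 d
Zone B: v = q/n = 0.1570/0.30 = 0.5232 m/d → t_B = 589/0.5232 = 1126 d
Total t = 324.2 + 1126 = 1450 d
   = 1450 / 365 = 3.97 yr

3.97 years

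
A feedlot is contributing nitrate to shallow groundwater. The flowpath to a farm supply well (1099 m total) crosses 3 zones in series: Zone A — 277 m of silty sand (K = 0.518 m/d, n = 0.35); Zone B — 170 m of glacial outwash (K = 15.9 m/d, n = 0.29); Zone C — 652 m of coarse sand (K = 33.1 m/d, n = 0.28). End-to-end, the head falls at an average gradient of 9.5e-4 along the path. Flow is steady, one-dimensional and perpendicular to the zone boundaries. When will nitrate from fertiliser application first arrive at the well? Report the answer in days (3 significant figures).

Steady 1-D flow in series ⇒ the Darcy flux q is identical in every zone and the zone head losses add (resistances L/K in series).
Σ(L/K) = 277/0.518 + 170/15.9 + 652/33.1 = 534.7 + 10.69 + 19.70 = 565.1 d
K_eq = L_total / Σ(L/K) = 1099 / 565.1 = 1.945 m/d
q = K_eq · i = 1.945 × 9.5e-4 = 0.001847 m/d (same in every zone)
Zone A: v = q/n = 0.001847/0.35 = 0.005278 m/d → t_A = 277/0.005278 = 52480 d
Zone B: v = q/n = 0.001847/0.29 = 0.006370 m/d → t_B = 170/0.006370 = 26690 d
Zone C: v = q/n = 0.001847/0.28 = 0.006598 m/d → t_C = 652/0.006598 = 98820 d
Total t = 52480 + 26690 + 98820 = 178000 d

178000 days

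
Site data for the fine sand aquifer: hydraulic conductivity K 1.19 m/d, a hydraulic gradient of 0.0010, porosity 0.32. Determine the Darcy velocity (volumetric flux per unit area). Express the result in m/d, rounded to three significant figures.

0.00119 m/d

Specific discharge q = 1.19 × 0.0010 = 0.001190 m/d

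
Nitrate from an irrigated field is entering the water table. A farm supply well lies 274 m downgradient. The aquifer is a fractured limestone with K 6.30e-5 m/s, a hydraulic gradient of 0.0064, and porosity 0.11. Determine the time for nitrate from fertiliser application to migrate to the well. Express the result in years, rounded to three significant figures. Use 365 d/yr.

K = 6.30e-5 m/s × 86400 s/d = 5.443 m/d
Darcy flux q = K·i = 5.443 × 0.0064 = 0.03484 m/d
Average linear velocity = 0.03484 / 0.11 = 0.3167 m/d
t = L / v = 274 / 0.3167 = 865.2 d
   = 865.2 / 365 = 2.37 yr

2.37 years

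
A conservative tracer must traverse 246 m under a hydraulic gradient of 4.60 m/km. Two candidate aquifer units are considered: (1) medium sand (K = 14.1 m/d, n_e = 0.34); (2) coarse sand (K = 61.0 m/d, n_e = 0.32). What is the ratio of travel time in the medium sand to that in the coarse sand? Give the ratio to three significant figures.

Unit 1 (medium sand): v = 14.1×0.0046/0.34 = 0.1908 m/d, t = 246/0.1908 = 1290 d
Unit 2 (coarse sand): v = 61.0×0.0046/0.32 = 0.8769 m/d, t = 246/0.8769 = 280.5 d
t(medium sand) / t(coarse sand) = 1290/280.5 = 4.60

4.60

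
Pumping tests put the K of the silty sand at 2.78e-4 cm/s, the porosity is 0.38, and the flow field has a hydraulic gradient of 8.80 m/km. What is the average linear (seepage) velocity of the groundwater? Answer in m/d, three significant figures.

K = 2.78e-4 cm/s × 864 = 0.2402 m/d
q = Ki = 0.2402 × 0.0088 = 0.002114 m/d
Average linear velocity = 0.002114 / 0.38 = 0.005562 m/d

0.00556 m/d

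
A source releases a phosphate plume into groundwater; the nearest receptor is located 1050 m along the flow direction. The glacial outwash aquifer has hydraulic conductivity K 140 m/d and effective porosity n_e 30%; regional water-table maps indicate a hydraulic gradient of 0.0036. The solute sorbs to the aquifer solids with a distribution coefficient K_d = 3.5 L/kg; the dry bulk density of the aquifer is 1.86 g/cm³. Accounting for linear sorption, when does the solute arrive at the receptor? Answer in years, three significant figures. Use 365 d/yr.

38.9 years

q = Ki = 140 × 0.0036 = 0.5040 m/d
v_s = q/n_e = 0.5040/0.30 = 1.680 m/d
Retardation R = 1 + ρ_b·K_d/n = 1 + 1.86×3.5/0.30 = 22.70
Contaminant velocity v_c = v/R = 1.680/22.70 = 0.07401 m/d
t = L/v_c = 1050/0.07401 = 14190 d
   = 14190/365 = 38.9 yr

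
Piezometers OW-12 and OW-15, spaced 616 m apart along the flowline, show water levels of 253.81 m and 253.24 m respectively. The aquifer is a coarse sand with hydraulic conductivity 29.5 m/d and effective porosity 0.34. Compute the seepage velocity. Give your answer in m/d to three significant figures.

0.0803 m/d

Hydraulic gradient i = (253.81 − 253.24) / 616 = 0.57 / 616 = 9.253e-4
q = Ki = 29.5 × 9.253e-4 = 0.02730 m/d
Seepage velocity v = q / n = 0.02730 / 0.34 = 0.08029 m/d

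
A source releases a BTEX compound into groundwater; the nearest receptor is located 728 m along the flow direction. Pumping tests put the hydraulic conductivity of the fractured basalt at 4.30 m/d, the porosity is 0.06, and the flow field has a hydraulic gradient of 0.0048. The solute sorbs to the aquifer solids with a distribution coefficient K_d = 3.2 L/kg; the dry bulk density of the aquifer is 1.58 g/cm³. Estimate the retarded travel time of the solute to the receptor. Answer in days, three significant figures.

Darcy flux q = K·i = 4.30 × 0.0048 = 0.02064 m/d
v_s = q/n_e = 0.02064/0.06 = 0.3440 m/d
Retardation R = 1 + ρ_b·K_d/n = 1 + 1.58×3.2/0.06 = 85.27
Contaminant velocity v_c = v/R = 0.3440/85.27 = 0.004034 m/d
t = L/v_c = 728/0.004034 = 180400 d

180000 days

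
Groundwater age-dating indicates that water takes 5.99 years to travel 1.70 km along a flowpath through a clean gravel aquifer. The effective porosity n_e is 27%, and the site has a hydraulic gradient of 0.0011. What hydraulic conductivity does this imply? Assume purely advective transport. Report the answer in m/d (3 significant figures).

t = 5.99 years = 2186 d
L = 1.70 km = 1700 m
v = L / t = 1700 / 2186 = 0.7776 m/d
K = v · n / i = 0.7776 × 0.27 / 0.0011 = 191 m/d

191 m/d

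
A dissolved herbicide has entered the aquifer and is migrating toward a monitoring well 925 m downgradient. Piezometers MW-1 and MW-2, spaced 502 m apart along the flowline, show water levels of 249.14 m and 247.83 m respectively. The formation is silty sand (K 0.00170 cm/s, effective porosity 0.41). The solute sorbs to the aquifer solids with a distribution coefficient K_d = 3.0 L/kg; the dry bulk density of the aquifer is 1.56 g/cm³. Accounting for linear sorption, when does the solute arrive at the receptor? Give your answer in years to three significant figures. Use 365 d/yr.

Hydraulic gradient i = (249.14 − 247.83) / 502 = 1.31 / 502 = 0.002610
K = 0.00170 cm/s × 864 = 1.469 m/d
Darcy flux q = K·i = 1.469 × 0.002610 = 0.003833 m/d
Seepage velocity v = q / n = 0.003833 / 0.41 = 0.009349 m/d
Retardation R = 1 + ρ_b·K_d/n = 1 + 1.56×3.0/0.41 = 12.41
Contaminant velocity v_c = v/R = 0.009349/12.41 = 7.530e-4 m/d
t = L/v_c = 925/7.530e-4 = 1.228e6 d
   = 1.228e6/365 = 3370 yr

3370 years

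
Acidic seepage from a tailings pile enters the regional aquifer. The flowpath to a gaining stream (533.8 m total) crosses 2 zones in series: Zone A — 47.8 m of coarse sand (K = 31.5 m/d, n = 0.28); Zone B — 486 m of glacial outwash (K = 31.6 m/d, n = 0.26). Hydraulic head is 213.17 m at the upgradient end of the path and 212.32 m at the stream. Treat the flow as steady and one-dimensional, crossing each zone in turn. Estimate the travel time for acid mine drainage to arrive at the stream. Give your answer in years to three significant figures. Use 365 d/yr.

Total head drop ΔH = 213.17 − 212.32 = 0.85 m
Steady 1-D flow in series ⇒ the Darcy flux q is identical in every zone and the zone head losses add (resistances L/K in series).
Σ(L/K) = 47.8/31.5 + 486/31.6 = 1.517 + 15.38 = 16.90 d
q = ΔH / Σ(L/K) = 0.85 / 16.90 = 0.05030 m/d (same in every zone)
Zone A: v = q/n = 0.05030/0.28 = 0.1797 m/d → t_A = 47.8/0.1797 = 266.1 d
Zone B: v = q/n = 0.05030/0.26 = 0.1935 m/d → t_B = 486/0.1935 = 2512 d
Total t = 266.1 + 2512 = 2778 d
   = 2778 / 365 = 7.61 yr

7.61 years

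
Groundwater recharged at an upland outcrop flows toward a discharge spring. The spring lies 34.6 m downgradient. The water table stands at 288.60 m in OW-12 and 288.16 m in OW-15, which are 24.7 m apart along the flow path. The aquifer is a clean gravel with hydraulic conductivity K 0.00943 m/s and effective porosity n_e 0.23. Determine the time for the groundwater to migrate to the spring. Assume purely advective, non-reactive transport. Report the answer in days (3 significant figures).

Hydraulic gradient i = (288.60 − 288.16) / 24.7 = 0.44 / 24.7 = 0.01781
K = 0.00943 m/s × 86400 s/d = 814.8 m/d
Specific discharge q = 814.8 × 0.01781 = 14.51 m/d
Seepage velocity v = q / n = 14.51 / 0.23 = 63.10 m/d
t = L / v = 34.6 / 63.10 = 0.5483 d

0.548 days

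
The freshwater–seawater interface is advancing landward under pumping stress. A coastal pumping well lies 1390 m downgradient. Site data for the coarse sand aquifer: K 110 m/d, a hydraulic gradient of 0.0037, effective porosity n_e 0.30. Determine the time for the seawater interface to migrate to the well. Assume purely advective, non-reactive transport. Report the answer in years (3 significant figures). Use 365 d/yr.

q = Ki = 110 × 0.0037 = 0.4070 m/d
v_s = q/n_e = 0.4070/0.30 = 1.357 m/d
t = L / v = 1390 / 1.357 = 1025 d
   = 1025 / 365 = 2.81 yr

2.81 years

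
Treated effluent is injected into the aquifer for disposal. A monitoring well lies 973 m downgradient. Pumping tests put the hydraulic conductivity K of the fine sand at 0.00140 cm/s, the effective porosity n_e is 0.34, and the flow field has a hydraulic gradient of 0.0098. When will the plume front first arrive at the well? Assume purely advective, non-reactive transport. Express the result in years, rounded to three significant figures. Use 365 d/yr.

K = 0.00140 cm/s × 864 = 1.210 m/d
Specific discharge q = 1.210 × 0.0098 = 0.01185 m/d
v_s = q/n_e = 0.01185/0.34 = 0.03486 m/d
t = L / v = 973 / 0.03486 = 27910 d
   = 27910 / 365 = 76.5 yr

76.5 years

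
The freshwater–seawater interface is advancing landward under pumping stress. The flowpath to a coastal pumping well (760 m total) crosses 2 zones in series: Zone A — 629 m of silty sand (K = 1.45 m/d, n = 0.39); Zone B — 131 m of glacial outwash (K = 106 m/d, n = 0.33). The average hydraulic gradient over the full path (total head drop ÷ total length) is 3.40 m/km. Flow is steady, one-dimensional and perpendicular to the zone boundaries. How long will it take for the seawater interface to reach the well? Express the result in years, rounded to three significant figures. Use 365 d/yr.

133 years

Steady 1-D flow in series ⇒ the Darcy flux q is identical in every zone and the zone head losses add (resistances L/K in series).
Σ(L/K) = 629/1.45 + 131/106 = 433.8 + 1.236 = 435.0 d
K_eq = L_total / Σ(L/K) = 760 / 435.0 = 1.747 m/d
q = K_eq · i = 1.747 × 0.0034 = 0.005940 m/d (same in every zone)
Zone A: v = q/n = 0.005940/0.39 = 0.01523 m/d → t_A = 629/0.01523 = 41300 d
Zone B: v = q/n = 0.005940/0.33 = 0.01800 m/d → t_B = 131/0.01800 = 7278 d
Total t = 41300 + 7278 = 48580 d
   = 48580 / 365 = 133 yr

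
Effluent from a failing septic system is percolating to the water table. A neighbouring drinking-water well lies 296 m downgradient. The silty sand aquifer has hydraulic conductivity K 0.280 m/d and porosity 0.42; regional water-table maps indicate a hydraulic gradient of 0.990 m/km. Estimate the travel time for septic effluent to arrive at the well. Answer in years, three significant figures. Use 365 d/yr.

1230 years

Specific discharge q = 0.280 × 9.9e-4 = 2.772e-4 m/d
Seepage velocity v = q / n = 2.772e-4 / 0.42 = 6.600e-4 m/d
t = L / v = 296 / 6.600e-4 = 448500 d
   = 448500 / 365 = 1230 yr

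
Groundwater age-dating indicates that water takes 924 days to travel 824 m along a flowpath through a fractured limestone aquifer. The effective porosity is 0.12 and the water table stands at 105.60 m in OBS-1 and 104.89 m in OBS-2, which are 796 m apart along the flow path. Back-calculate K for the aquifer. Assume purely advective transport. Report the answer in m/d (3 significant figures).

Hydraulic gradient i = (105.60 − 104.89) / 796 = 0.71 / 796 = 8.920e-4
v = L / t = 824 / 924 = 0.8918 m/d
K = v · n / i = 0.8918 × 0.12 / 8.920e-4 = 120 m/d

120 m/d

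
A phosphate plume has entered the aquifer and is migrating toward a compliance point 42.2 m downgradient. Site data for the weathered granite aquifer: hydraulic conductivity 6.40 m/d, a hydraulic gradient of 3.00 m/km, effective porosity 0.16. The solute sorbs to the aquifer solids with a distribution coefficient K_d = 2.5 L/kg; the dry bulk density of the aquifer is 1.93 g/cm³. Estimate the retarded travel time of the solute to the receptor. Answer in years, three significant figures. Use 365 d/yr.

Darcy flux q = K·i = 6.40 × 0.0030 = 0.01920 m/d
Seepage velocity v = q / n = 0.01920 / 0.16 = 0.1200 m/d
Retardation R = 1 + ρ_b·K_d/n = 1 + 1.93×2.5/0.16 = 31.16
Contaminant velocity v_c = v/R = 0.1200/31.16 = 0.003852 m/d
t = L/v_c = 42.2/0.003852 = 10960 d
   = 10960/365 = 30.0 yr

30.0 years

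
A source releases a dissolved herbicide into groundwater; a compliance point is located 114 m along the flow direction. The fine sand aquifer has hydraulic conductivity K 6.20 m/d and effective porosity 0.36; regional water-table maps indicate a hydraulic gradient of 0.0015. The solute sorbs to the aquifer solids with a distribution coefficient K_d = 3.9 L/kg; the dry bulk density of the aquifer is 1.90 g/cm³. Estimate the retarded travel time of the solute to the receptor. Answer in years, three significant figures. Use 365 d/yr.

261 years

Darcy flux q = K·i = 6.20 × 0.0015 = 0.009300 m/d
Average linear velocity = 0.009300 / 0.36 = 0.02583 m/d
Retardation R = 1 + ρ_b·K_d/n = 1 + 1.90×3.9/0.36 = 21.58
Contaminant velocity v_c = v/R = 0.02583/21.58 = 0.001197 m/d
t = L/v_c = 114/0.001197 = 95250 d
   = 95250/365 = 261 yr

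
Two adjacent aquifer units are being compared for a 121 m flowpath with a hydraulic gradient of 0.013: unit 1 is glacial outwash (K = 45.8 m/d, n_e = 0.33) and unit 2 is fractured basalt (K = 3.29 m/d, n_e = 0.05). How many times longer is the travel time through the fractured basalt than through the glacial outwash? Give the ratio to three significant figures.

Unit 1 (glacial outwash): v = 45.8×0.013/0.33 = 1.804 m/d, t = 121/1.804 = 67.06 d
Unit 2 (fractured basalt): v = 3.29×0.013/0.05 = 0.8554 m/d, t = 121/0.8554 = 141.5 d
t(fractured basalt) / t(glacial outwash) = 141.5/67.06 = 2.11

2.11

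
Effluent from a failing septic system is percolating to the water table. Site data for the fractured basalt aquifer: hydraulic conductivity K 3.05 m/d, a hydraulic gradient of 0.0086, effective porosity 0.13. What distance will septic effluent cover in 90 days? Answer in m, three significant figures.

18.2 m

Specific discharge q = 3.05 × 0.0086 = 0.02623 m/d
Average linear velocity = 0.02623 / 0.13 = 0.2018 m/d
L = v × T = 0.2018 × 90 = 18.16 m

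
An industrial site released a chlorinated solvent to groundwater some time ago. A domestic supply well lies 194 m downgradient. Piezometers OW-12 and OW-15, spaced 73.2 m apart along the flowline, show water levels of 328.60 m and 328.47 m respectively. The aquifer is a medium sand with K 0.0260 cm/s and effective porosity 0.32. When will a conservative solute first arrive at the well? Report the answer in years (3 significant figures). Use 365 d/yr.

Hydraulic gradient i = (328.60 − 328.47) / 73.2 = 0.13 / 73.2 = 0.001776
K = 0.0260 cm/s × 864 = 22.46 m/d
Darcy flux q = K·i = 22.46 × 0.001776 = 0.03990 m/d
v_s = q/n_e = 0.03990/0.32 = 0.1247 m/d
t = L / v = 194 / 0.1247 = 1556 d
   = 1556 / 365 = 4.26 yr

4.26 years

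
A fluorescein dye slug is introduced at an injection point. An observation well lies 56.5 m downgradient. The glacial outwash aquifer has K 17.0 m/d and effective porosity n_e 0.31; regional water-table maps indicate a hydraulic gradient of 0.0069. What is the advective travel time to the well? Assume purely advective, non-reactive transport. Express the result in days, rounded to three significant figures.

149 days

q = Ki = 17.0 × 0.0069 = 0.1173 m/d
v = Ki/n = 17.0·0.0069/0.31 = 0.3784 m/d
t = L / v = 56.5 / 0.3784 = 149.3 d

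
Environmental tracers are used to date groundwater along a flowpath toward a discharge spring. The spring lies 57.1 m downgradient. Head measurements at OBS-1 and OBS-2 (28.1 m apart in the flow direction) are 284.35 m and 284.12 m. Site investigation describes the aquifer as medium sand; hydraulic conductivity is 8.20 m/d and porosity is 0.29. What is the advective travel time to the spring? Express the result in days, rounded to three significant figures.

247 days

Hydraulic gradient i = (284.35 − 284.12) / 28.1 = 0.23 / 28.1 = 0.008185
q = Ki = 8.20 × 0.008185 = 0.06712 m/d
Average linear velocity = 0.06712 / 0.29 = 0.2314 m/d
t = L / v = 57.1 / 0.2314 = 246.7 d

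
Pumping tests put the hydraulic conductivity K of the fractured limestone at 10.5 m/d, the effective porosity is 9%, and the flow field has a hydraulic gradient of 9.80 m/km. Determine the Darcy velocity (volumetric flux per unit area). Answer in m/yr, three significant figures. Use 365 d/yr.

Darcy flux q = K·i = 10.5 × 0.0098 = 0.1029 m/d
   = 0.1029 × 365 = 37.6 m/yr

37.6 m/yr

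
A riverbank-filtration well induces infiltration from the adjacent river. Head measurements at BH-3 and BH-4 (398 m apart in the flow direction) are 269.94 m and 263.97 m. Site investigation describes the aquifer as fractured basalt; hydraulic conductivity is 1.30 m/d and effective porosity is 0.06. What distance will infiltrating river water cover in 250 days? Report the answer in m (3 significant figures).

81.3 m

Hydraulic gradient i = (269.94 − 263.97) / 398 = 5.97 / 398 = 0.01500
Specific discharge q = 1.30 × 0.01500 = 0.01950 m/d
v = Ki/n = 1.30·0.01500/0.06 = 0.3250 m/d
L = v × T = 0.3250 × 250 = 81.25 m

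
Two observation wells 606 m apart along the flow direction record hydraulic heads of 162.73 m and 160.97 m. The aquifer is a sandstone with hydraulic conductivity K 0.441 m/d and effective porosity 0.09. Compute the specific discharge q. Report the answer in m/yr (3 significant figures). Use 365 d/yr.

Hydraulic gradient i = (162.73 − 160.97) / 606 = 1.76 / 606 = 0.002904
q = Ki = 0.441 × 0.002904 = 0.001281 m/d
   = 0.001281 × 365 = 0.467 m/yr

0.467 m/yr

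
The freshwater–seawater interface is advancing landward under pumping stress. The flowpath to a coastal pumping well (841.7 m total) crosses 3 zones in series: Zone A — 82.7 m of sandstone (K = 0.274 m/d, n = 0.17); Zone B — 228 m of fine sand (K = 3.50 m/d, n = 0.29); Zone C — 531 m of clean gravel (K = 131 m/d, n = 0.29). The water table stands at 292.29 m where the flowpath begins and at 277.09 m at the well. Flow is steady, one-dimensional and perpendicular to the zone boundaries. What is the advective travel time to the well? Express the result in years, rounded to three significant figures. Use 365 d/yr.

15.7 years

Total head drop ΔH = 292.29 − 277.09 = 15.20 m
Continuity: the same q passes through each zone, so ΔH = q·Σ(L_j/K_j) — the zones act as resistances in series.
Σ(L/K) = 82.7/0.274 + 228/3.50 + 531/131 = 301.8 + 65.14 + 4.053 = 371.0 d
q = ΔH / Σ(L/K) = 15.20 / 371.0 = 0.04097 m/d (same in every zone)
Zone A: v = q/n = 0.04097/0.17 = 0.2410 m/d → t_A = 82.7/0.2410 = 343.2 d
Zone B: v = q/n = 0.04097/0.29 = 0.1413 m/d → t_B = 228/0.1413 = 1614 d
Zone C: v = q/n = 0.04097/0.29 = 0.1413 m/d → t_C = 531/0.1413 = 3759 d
Total t = 343.2 + 1614 + 3759 = 5716 d
   = 5716 / 365 = 15.7 yr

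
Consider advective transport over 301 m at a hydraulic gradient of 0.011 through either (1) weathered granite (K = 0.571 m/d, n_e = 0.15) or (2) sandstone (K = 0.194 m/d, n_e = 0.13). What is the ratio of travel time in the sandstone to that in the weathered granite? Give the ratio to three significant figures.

2.55

Unit 1 (weathered granite): v = 0.571×0.011/0.15 = 0.04187 m/d, t = 301/0.04187 = 7188 d
Unit 2 (sandstone): v = 0.194×0.011/0.13 = 0.01642 m/d, t = 301/0.01642 = 18340 d
t(sandstone) / t(weathered granite) = 18340/7188 = 2.55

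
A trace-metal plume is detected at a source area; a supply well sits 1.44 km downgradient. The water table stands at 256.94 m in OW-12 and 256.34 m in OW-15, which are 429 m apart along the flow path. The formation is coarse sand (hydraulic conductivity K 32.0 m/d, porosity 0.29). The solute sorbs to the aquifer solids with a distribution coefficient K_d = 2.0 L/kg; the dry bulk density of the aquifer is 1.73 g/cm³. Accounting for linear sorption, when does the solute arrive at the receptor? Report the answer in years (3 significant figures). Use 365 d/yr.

Hydraulic gradient i = (256.94 − 256.34) / 429 = 0.60 / 429 = 0.001399
q = Ki = 32.0 × 0.001399 = 0.04476 m/d
v_s = q/n_e = 0.04476/0.29 = 0.1543 m/d
Retardation R = 1 + ρ_b·K_d/n = 1 + 1.73×2.0/0.29 = 12.93
Contaminant velocity v_c = v/R = 0.1543/12.93 = 0.01193 m/d
L = 1.44 km = 1440 m
t = L/v_c = 1440/0.01193 = 120700 d
   = 120700/365 = 331 yr

331 years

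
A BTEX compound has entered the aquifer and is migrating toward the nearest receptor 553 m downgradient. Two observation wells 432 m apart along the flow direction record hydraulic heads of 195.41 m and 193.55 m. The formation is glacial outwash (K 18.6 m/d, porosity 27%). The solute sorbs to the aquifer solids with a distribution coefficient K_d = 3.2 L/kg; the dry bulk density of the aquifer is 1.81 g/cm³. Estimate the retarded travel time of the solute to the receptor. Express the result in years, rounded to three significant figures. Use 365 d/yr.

115 years

Hydraulic gradient i = (195.41 − 193.55) / 432 = 1.86 / 432 = 0.004306
q = Ki = 18.6 × 0.004306 = 0.08008 m/d
Average linear velocity = 0.08008 / 0.27 = 0.2966 m/d
Retardation R = 1 + ρ_b·K_d/n = 1 + 1.81×3.2/0.27 = 22.45
Contaminant velocity v_c = v/R = 0.2966/22.45 = 0.01321 m/d
t = L/v_c = 553/0.01321 = 41860 d
   = 41860/365 = 115 yr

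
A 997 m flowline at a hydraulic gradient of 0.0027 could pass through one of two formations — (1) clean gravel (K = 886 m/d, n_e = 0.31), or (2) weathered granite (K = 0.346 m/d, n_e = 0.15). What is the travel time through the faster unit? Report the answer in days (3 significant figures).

Unit 1 (clean gravel): v = 886×0.0027/0.31 = 7.717 m/d, t = 997/7.717 = 129.2 d
Unit 2 (weathered granite): v = 0.346×0.0027/0.15 = 0.006228 m/d, t = 997/0.006228 = 160100 d
Faster unit: t = 129 d

129 days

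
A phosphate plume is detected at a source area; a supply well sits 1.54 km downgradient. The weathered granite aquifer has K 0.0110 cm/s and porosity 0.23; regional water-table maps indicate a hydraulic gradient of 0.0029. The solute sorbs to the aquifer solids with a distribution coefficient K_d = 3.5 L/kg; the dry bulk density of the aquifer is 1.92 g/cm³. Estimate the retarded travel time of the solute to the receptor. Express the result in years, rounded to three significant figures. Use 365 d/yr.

1060 years

K = 0.0110 cm/s × 864 = 9.504 m/d
Specific discharge q = 9.504 × 0.0029 = 0.02756 m/d
v = Ki/n = 9.504·0.0029/0.23 = 0.1198 m/d
Retardation R = 1 + ρ_b·K_d/n = 1 + 1.92×3.5/0.23 = 30.22
Contaminant velocity v_c = v/R = 0.1198/30.22 = 0.003966 m/d
L = 1.54 km = 1540 m
t = L/v_c = 1540/0.003966 = 388300 d
   = 388300/365 = 1060 yr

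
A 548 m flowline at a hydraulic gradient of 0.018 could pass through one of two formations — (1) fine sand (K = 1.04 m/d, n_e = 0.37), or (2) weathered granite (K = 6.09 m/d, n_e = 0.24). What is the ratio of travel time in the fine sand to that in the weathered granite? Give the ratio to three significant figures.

9.03

Unit 1 (fine sand): v = 1.04×0.018/0.37 = 0.05059 m/d, t = 548/0.05059 = 10830 d
Unit 2 (weathered granite): v = 6.09×0.018/0.24 = 0.4568 m/d, t = 548/0.4568 = 1200 d
t(fine sand) / t(weathered granite) = 10830/1200 = 9.03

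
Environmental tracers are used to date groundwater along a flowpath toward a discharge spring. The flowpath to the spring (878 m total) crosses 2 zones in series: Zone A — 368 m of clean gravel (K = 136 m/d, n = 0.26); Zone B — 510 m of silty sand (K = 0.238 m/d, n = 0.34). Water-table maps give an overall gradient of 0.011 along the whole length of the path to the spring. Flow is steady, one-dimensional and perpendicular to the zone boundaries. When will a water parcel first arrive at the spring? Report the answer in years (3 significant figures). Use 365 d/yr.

164 years

Steady 1-D flow in series ⇒ the Darcy flux q is identical in every zone and the zone head losses add (resistances L/K in series).
Σ(L/K) = 368/136 + 510/0.238 = 2.706 + 2143 = 2146 d
K_eq = L_total / Σ(L/K) = 878 / 2146 = 0.4092 m/d
q = K_eq · i = 0.4092 × 0.011 = 0.004501 m/d (same in every zone)
Zone A: v = q/n = 0.004501/0.26 = 0.01731 m/d → t_A = 368/0.01731 = 21260 d
Zone B: v = q/n = 0.004501/0.34 = 0.01324 m/d → t_B = 510/0.01324 = 38520 d
Total t = 21260 + 38520 = 59780 d
   = 59780 / 365 = 164 yr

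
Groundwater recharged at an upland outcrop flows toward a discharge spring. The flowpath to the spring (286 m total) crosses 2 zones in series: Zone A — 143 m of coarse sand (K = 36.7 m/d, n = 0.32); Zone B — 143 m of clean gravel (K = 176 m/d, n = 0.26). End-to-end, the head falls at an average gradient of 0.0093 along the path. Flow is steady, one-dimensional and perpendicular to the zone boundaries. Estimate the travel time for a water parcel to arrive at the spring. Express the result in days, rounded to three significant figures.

For zones in series the flux q is common to all zones; the equivalent conductivity is the harmonic (thickness-weighted) mean, K_eq = L_total / Σ(L_j/K_j).
Σ(L/K) = 143/36.7 + 143/176 = 3.896 + 0.8125 = 4.709 d
K_eq = L_total / Σ(L/K) = 286 / 4.709 = 60.74 m/d
q = K_eq · i = 60.74 × 0.0093 = 0.5648 m/d (same in every zone)
Zone A: v = q/n = 0.5648/0.32 = 1.765 m/d → t_A = 143/1.765 = 81.01 d
Zone B: v = q/n = 0.5648/0.26 = 2.172 m/d → t_B = 143/2.172 = 65.82 d
Total t = 81.01 + 65.82 = 146.8 d

147 days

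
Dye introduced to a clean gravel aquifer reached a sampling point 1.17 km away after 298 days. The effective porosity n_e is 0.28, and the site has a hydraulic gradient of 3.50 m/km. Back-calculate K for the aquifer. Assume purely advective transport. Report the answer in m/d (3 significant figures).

L = 1.17 km = 1170 m
v = L / t = 1170 / 298 = 3.926 m/d
K = v · n / i = 3.926 × 0.28 / 0.0035 = 314 m/d

314 m/d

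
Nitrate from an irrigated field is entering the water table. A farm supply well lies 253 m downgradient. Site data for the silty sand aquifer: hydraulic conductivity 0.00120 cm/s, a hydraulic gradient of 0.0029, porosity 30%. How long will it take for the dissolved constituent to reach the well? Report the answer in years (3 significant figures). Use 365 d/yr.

69.2 years

K = 0.00120 cm/s × 864 = 1.037 m/d
Specific discharge q = 1.037 × 0.0029 = 0.003007 m/d
v_s = q/n_e = 0.003007/0.30 = 0.01002 m/d
t = L / v = 253 / 0.01002 = 25240 d
   = 25240 / 365 = 69.2 yr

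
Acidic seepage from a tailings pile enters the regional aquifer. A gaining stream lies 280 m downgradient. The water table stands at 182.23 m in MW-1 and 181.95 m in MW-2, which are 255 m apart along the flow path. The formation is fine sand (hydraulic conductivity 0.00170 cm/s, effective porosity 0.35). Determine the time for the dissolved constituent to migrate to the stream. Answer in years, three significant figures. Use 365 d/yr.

Hydraulic gradient i = (182.23 − 181.95) / 255 = 0.28 / 255 = 0.001098
K = 0.00170 cm/s × 864 = 1.469 m/d
q = Ki = 1.469 × 0.001098 = 0.001613 m/d
Average linear velocity = 0.001613 / 0.35 = 0.004608 m/d
t = L / v = 280 / 0.004608 = 60760 d
   = 60760 / 365 = 166 yr

166 years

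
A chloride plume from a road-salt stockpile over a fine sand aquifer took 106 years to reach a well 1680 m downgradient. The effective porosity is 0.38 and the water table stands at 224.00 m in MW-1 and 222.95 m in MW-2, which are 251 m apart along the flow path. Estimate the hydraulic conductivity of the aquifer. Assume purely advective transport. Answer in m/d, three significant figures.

Hydraulic gradient i = (224.00 − 222.95) / 251 = 1.05 / 251 = 0.004183
t = 106 years = 38690 d
v = L / t = 1680 / 38690 = 0.04342 m/d
K = v · n / i = 0.04342 × 0.38 / 0.004183 = 3.94 m/d

3.94 m/d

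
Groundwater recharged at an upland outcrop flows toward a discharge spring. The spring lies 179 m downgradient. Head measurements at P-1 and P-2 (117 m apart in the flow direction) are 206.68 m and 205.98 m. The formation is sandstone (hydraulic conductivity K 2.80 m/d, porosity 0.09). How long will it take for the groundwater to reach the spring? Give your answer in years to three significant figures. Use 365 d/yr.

2.63 years

Hydraulic gradient i = (206.68 − 205.98) / 117 = 0.70 / 117 = 0.005983
q = Ki = 2.80 × 0.005983 = 0.01675 m/d
Average linear velocity = 0.01675 / 0.09 = 0.1861 m/d
t = L / v = 179 / 0.1861 = 961.7 d
   = 961.7 / 365 = 2.63 yr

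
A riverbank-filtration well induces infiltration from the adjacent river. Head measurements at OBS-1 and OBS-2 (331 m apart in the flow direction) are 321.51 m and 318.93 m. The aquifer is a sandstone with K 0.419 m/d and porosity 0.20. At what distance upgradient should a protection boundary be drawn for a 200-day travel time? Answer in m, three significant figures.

3.27 m

Hydraulic gradient i = (321.51 − 318.93) / 331 = 2.58 / 331 = 0.007795
Specific discharge q = 0.419 × 0.007795 = 0.003266 m/d
Seepage velocity v = q / n = 0.003266 / 0.20 = 0.01633 m/d
L = v × T = 0.01633 × 200 = 3.266 m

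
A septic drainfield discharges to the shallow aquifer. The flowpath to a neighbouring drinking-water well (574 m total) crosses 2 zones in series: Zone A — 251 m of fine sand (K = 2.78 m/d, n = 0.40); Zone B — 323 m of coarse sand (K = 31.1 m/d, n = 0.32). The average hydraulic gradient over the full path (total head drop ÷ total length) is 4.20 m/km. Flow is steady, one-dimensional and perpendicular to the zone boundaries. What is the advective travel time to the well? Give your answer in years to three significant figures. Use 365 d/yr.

23.3 years

Steady 1-D flow in series ⇒ the Darcy flux q is identical in every zone and the zone head losses add (resistances L/K in series).
Σ(L/K) = 251/2.78 + 323/31.1 = 90.29 + 10.39 = 100.7 d
K_eq = L_total / Σ(L/K) = 574 / 100.7 = 5.702 m/d
q = K_eq · i = 5.702 × 0.0042 = 0.02395 m/d (same in every zone)
Zone A: v = q/n = 0.02395/0.40 = 0.05987 m/d → t_A = 251/0.05987 = 4193 d
Zone B: v = q/n = 0.02395/0.32 = 0.07483 m/d → t_B = 323/0.07483 = 4316 d
Total t = 4193 + 4316 = 8509 d
   = 8509 / 365 = 23.3 yr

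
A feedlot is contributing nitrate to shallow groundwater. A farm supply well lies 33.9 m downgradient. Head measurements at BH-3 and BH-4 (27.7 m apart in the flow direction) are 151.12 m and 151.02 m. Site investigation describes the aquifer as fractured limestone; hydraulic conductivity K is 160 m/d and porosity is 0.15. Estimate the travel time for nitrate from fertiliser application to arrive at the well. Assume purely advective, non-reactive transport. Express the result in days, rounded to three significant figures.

8.80 days

Hydraulic gradient i = (151.12 − 151.02) / 27.7 = 0.10 / 27.7 = 0.003610
Darcy flux q = K·i = 160 × 0.003610 = 0.5776 m/d
v_s = q/n_e = 0.5776/0.15 = 3.851 m/d
t = L / v = 33.9 / 3.851 = 8.803 d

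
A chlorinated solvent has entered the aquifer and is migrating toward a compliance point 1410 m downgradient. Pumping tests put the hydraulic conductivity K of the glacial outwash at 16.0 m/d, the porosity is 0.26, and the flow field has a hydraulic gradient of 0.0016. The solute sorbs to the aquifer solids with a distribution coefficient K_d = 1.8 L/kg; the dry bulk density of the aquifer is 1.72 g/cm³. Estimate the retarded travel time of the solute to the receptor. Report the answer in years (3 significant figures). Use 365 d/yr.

506 years

Darcy flux q = K·i = 16.0 × 0.0016 = 0.02560 m/d
v = Ki/n = 16.0·0.0016/0.26 = 0.09846 m/d
Retardation R = 1 + ρ_b·K_d/n = 1 + 1.72×1.8/0.26 = 12.91
Contaminant velocity v_c = v/R = 0.09846/12.91 = 0.007628 m/d
t = L/v_c = 1410/0.007628 = 184800 d
   = 184800/365 = 506 yr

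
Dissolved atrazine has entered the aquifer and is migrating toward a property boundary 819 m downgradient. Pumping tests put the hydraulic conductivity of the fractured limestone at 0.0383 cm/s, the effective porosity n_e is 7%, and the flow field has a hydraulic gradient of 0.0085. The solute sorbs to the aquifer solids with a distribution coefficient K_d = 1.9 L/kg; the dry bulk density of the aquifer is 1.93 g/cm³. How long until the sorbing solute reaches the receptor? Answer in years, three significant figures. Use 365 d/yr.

K = 0.0383 cm/s × 864 = 33.09 m/d
Specific discharge q = 33.09 × 0.0085 = 0.2813 m/d
v = Ki/n = 33.09·0.0085/0.07 = 4.018 m/d
Retardation R = 1 + ρ_b·K_d/n = 1 + 1.93×1.9/0.07 = 53.39
Contaminant velocity v_c = v/R = 4.018/53.39 = 0.07527 m/d
t = L/v_c = 819/0.07527 = 10880 d
   = 10880/365 = 29.8 yr

29.8 years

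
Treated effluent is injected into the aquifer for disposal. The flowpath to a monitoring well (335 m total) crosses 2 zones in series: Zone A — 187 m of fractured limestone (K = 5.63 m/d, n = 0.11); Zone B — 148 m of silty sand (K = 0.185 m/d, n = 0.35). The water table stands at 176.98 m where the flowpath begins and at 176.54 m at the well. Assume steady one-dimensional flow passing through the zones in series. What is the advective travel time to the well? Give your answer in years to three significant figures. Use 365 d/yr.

Total head drop ΔH = 176.98 − 176.54 = 0.44 m
Steady 1-D flow in series ⇒ the Darcy flux q is identical in every zone and the zone head losses add (resistances L/K in series).
Σ(L/K) = 187/5.63 + 148/0.185 = 33.21 + 800.0 = 833.2 d
q = ΔH / Σ(L/K) = 0.44 / 833.2 = 5.281e-4 m/d (same in every zone)
Zone A: v = q/n = 5.281e-4/0.11 = 0.004801 m/d → t_A = 187/0.004801 = 38950 d
Zone B: v = q/n = 5.281e-4/0.35 = 0.001509 m/d → t_B = 148/0.001509 = 98090 d
Total t = 38950 + 98090 = 137000 d
   = 137000 / 365 = 375 yr

375 years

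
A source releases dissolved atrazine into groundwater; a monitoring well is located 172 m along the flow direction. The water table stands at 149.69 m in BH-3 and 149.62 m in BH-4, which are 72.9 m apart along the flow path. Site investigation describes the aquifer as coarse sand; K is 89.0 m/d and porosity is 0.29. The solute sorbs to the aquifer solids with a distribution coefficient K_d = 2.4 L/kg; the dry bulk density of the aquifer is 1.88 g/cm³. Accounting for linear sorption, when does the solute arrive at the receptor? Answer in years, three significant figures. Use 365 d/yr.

26.5 years

Hydraulic gradient i = (149.69 − 149.62) / 72.9 = 0.07 / 72.9 = 9.602e-4
Darcy flux q = K·i = 89.0 × 9.602e-4 = 0.08546 m/d
v = Ki/n = 89.0·9.602e-4/0.29 = 0.2947 m/d
Retardation R = 1 + ρ_b·K_d/n = 1 + 1.88×2.4/0.29 = 16.56
Contaminant velocity v_c = v/R = 0.2947/16.56 = 0.01780 m/d
t = L/v_c = 172/0.01780 = 9665 d
   = 9665/365 = 26.5 yr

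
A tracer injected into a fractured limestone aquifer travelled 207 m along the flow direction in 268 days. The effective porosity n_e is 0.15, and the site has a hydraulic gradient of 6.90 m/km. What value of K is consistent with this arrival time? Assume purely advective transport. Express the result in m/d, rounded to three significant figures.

16.8 m/d

v = L / t = 207 / 268 = 0.7724 m/d
K = v · n / i = 0.7724 × 0.15 / 0.0069 = 16.8 m/d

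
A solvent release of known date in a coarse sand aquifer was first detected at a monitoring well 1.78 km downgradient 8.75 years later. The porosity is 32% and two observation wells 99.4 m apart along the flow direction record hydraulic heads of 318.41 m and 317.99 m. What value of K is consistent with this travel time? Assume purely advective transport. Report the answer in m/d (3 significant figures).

42.2 m/d

Hydraulic gradient i = (318.41 − 317.99) / 99.4 = 0.42 / 99.4 = 0.004225
t = 8.75 years = 3194 d
L = 1.78 km = 1780 m
v = L / t = 1780 / 3194 = 0.5573 m/d
K = v · n / i = 0.5573 × 0.32 / 0.004225 = 42.2 m/d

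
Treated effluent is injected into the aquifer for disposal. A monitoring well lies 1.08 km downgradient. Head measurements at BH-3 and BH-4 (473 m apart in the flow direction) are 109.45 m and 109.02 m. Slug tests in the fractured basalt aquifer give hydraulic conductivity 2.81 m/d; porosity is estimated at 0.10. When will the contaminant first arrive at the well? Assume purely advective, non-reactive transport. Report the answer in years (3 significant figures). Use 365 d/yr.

116 years

Hydraulic gradient i = (109.45 − 109.02) / 473 = 0.43 / 473 = 9.091e-4
q = Ki = 2.81 × 9.091e-4 = 0.002555 m/d
Seepage velocity v = q / n = 0.002555 / 0.10 = 0.02555 m/d
L = 1.08 km = 1080 m
t = L / v = 1080 / 0.02555 = 42280 d
   = 42280 / 365 = 116 yr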